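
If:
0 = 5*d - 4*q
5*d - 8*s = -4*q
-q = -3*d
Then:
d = 0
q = 0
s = 0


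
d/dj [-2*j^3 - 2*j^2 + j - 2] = -6*j^2 - 4*j + 1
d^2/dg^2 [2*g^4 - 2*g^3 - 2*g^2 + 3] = 24*g^2 - 12*g - 4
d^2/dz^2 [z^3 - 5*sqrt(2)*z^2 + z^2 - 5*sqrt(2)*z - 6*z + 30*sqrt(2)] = 6*z - 10*sqrt(2) + 2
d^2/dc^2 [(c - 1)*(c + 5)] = 2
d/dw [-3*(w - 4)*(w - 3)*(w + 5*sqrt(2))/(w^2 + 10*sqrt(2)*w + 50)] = 3*(-w^4 - 20*sqrt(2)*w^3 - 238*w^2 + 35*sqrt(2)*w^2 - 380*sqrt(2)*w + 700*w + 600 + 1750*sqrt(2))/(w^4 + 20*sqrt(2)*w^3 + 300*w^2 + 1000*sqrt(2)*w + 2500)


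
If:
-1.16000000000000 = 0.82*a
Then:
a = -1.41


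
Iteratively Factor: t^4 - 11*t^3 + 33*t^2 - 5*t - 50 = (t + 1)*(t^3 - 12*t^2 + 45*t - 50) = (t - 5)*(t + 1)*(t^2 - 7*t + 10) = (t - 5)*(t - 2)*(t + 1)*(t - 5)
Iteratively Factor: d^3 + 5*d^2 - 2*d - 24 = (d + 4)*(d^2 + d - 6) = (d + 3)*(d + 4)*(d - 2)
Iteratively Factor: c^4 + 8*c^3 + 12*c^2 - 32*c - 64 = (c + 4)*(c^3 + 4*c^2 - 4*c - 16) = (c + 4)^2*(c^2 - 4) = (c + 2)*(c + 4)^2*(c - 2)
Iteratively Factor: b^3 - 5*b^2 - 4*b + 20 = (b + 2)*(b^2 - 7*b + 10) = (b - 2)*(b + 2)*(b - 5)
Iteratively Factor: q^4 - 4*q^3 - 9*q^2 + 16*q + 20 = (q - 5)*(q^3 + q^2 - 4*q - 4) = (q - 5)*(q - 2)*(q^2 + 3*q + 2) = (q - 5)*(q - 2)*(q + 1)*(q + 2)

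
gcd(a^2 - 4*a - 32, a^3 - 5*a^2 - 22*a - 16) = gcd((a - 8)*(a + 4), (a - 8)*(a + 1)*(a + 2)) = a - 8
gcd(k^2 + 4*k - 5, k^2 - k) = k - 1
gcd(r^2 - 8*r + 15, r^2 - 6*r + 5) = r - 5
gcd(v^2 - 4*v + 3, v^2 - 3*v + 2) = v - 1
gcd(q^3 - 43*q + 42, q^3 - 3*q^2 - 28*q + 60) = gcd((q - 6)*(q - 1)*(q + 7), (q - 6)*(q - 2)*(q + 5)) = q - 6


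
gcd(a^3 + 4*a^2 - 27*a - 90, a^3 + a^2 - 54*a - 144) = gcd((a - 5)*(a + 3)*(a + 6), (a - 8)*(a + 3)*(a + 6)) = a^2 + 9*a + 18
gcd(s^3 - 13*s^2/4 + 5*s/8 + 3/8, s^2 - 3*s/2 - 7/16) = s + 1/4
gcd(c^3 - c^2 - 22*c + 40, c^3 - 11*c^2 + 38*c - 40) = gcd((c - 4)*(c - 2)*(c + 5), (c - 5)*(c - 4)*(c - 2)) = c^2 - 6*c + 8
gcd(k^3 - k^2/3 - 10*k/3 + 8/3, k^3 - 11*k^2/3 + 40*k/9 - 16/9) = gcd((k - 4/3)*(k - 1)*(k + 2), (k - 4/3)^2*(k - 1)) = k^2 - 7*k/3 + 4/3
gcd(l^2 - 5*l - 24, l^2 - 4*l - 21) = l + 3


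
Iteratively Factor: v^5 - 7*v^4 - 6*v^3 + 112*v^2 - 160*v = (v)*(v^4 - 7*v^3 - 6*v^2 + 112*v - 160) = v*(v - 5)*(v^3 - 2*v^2 - 16*v + 32) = v*(v - 5)*(v - 4)*(v^2 + 2*v - 8) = v*(v - 5)*(v - 4)*(v - 2)*(v + 4)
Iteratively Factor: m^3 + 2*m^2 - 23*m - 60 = (m + 3)*(m^2 - m - 20) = (m + 3)*(m + 4)*(m - 5)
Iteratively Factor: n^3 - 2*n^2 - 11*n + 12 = (n - 4)*(n^2 + 2*n - 3) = (n - 4)*(n + 3)*(n - 1)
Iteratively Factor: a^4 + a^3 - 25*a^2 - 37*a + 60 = (a + 4)*(a^3 - 3*a^2 - 13*a + 15) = (a - 5)*(a + 4)*(a^2 + 2*a - 3) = (a - 5)*(a + 3)*(a + 4)*(a - 1)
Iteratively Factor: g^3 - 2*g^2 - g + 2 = (g + 1)*(g^2 - 3*g + 2) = (g - 1)*(g + 1)*(g - 2)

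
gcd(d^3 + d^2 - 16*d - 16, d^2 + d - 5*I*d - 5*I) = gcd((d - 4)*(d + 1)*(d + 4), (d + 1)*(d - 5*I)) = d + 1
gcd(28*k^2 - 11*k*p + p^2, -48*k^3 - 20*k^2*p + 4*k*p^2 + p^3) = -4*k + p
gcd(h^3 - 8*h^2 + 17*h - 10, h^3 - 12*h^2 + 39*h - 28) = h - 1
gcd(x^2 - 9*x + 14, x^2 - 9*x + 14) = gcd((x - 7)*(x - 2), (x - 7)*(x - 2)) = x^2 - 9*x + 14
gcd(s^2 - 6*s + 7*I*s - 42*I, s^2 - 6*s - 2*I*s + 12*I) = s - 6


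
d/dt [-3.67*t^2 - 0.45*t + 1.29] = -7.34*t - 0.45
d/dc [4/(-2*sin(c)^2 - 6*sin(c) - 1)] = 8*(2*sin(c) + 3)*cos(c)/(6*sin(c) - cos(2*c) + 2)^2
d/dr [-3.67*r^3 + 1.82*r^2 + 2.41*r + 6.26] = -11.01*r^2 + 3.64*r + 2.41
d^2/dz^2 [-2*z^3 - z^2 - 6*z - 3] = -12*z - 2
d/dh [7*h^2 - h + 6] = 14*h - 1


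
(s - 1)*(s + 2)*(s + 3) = s^3 + 4*s^2 + s - 6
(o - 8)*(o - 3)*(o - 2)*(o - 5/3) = o^4 - 44*o^3/3 + 203*o^2/3 - 374*o/3 + 80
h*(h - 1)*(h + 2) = h^3 + h^2 - 2*h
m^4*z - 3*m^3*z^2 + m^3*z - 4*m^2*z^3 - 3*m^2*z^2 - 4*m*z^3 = m*(m - 4*z)*(m + z)*(m*z + z)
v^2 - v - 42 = (v - 7)*(v + 6)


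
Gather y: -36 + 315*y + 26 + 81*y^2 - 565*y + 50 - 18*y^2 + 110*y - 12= 63*y^2 - 140*y + 28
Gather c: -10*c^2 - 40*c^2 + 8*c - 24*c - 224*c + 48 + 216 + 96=-50*c^2 - 240*c + 360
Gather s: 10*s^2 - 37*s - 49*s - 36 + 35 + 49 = 10*s^2 - 86*s + 48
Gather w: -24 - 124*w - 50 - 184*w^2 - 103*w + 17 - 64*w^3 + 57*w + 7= -64*w^3 - 184*w^2 - 170*w - 50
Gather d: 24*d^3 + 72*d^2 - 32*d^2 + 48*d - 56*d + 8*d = 24*d^3 + 40*d^2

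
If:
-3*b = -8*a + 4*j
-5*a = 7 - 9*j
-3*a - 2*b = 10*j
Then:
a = -154/335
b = -644/335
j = 35/67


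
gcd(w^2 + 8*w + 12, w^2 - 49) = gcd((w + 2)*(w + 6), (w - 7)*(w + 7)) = 1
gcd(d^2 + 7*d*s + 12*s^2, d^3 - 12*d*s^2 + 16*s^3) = d + 4*s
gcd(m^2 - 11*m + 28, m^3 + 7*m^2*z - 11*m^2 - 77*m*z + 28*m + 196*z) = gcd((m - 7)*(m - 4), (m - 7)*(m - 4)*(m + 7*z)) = m^2 - 11*m + 28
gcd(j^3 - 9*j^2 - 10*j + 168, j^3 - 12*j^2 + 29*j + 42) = j^2 - 13*j + 42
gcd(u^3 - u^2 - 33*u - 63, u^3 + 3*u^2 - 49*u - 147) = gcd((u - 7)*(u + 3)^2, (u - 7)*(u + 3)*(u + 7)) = u^2 - 4*u - 21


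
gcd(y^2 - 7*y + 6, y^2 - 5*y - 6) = y - 6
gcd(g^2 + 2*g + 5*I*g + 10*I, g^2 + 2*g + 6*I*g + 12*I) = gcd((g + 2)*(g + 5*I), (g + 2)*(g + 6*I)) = g + 2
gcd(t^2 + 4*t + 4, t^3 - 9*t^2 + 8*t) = 1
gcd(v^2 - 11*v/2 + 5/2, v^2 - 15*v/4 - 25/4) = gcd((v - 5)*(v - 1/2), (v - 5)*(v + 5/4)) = v - 5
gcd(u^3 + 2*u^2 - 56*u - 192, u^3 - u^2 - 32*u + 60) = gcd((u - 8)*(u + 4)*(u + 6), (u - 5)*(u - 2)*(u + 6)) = u + 6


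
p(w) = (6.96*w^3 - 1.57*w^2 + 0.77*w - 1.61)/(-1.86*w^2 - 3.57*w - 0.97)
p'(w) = (3.72*w + 3.57)*(6.96*w^3 - 1.57*w^2 + 0.77*w - 1.61)/(-1.86*w^2 - 3.57*w - 0.97)^2 + (20.88*w^2 - 3.14*w + 0.77)/(-1.86*w^2 - 3.57*w - 0.97)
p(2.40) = -4.32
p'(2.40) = -2.94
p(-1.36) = -51.85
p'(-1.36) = 271.65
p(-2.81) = 30.33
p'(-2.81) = 6.10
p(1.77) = -2.55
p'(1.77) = -2.65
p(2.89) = -5.80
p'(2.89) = -3.10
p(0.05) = 1.37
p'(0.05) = -5.02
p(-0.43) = -12.59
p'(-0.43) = -85.12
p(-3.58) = 28.59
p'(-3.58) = -0.08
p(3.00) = -6.14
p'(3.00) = -3.13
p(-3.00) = 29.42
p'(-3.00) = 3.60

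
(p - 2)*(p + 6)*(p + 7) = p^3 + 11*p^2 + 16*p - 84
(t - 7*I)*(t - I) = t^2 - 8*I*t - 7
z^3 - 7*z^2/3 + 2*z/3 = z*(z - 2)*(z - 1/3)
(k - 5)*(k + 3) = k^2 - 2*k - 15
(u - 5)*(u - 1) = u^2 - 6*u + 5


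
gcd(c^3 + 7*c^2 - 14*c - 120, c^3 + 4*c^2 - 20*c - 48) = c^2 + 2*c - 24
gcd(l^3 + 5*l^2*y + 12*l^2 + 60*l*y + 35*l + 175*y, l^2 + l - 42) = l + 7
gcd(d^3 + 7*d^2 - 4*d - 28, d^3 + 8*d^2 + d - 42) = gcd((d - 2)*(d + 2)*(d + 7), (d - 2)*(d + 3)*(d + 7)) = d^2 + 5*d - 14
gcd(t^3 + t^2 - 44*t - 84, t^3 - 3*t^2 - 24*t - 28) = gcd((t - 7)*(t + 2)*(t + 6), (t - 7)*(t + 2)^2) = t^2 - 5*t - 14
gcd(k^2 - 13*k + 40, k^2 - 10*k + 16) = k - 8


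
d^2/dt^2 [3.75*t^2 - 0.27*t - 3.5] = 7.50000000000000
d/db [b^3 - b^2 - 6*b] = 3*b^2 - 2*b - 6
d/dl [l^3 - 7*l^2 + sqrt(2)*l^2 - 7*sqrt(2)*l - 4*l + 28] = 3*l^2 - 14*l + 2*sqrt(2)*l - 7*sqrt(2) - 4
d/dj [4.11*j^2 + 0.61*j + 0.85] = 8.22*j + 0.61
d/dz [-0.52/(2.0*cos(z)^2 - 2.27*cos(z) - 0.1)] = (1.1804 - 2.08*cos(z))*sin(z)/(-2.0*cos(z)^2 + 2.27*cos(z) + 0.1)^2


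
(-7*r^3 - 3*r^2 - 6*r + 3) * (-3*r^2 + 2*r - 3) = 21*r^5 - 5*r^4 + 33*r^3 - 12*r^2 + 24*r - 9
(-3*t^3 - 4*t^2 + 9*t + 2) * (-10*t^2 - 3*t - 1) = 30*t^5 + 49*t^4 - 75*t^3 - 43*t^2 - 15*t - 2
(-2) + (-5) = -7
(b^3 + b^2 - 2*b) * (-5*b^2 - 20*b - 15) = -5*b^5 - 25*b^4 - 25*b^3 + 25*b^2 + 30*b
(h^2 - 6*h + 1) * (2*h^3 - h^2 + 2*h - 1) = 2*h^5 - 13*h^4 + 10*h^3 - 14*h^2 + 8*h - 1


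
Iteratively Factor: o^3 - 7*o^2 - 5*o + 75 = (o + 3)*(o^2 - 10*o + 25) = (o - 5)*(o + 3)*(o - 5)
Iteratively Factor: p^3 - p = (p + 1)*(p^2 - p) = (p - 1)*(p + 1)*(p)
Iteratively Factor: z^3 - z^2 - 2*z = (z - 2)*(z^2 + z) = (z - 2)*(z + 1)*(z)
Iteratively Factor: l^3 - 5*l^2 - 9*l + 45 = (l - 3)*(l^2 - 2*l - 15) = (l - 5)*(l - 3)*(l + 3)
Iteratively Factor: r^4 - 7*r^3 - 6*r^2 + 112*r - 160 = (r - 4)*(r^3 - 3*r^2 - 18*r + 40) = (r - 4)*(r + 4)*(r^2 - 7*r + 10) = (r - 4)*(r - 2)*(r + 4)*(r - 5)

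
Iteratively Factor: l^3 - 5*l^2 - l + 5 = (l - 1)*(l^2 - 4*l - 5) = (l - 1)*(l + 1)*(l - 5)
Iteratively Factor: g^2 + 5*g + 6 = (g + 3)*(g + 2)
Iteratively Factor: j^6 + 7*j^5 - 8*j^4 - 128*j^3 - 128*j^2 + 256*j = (j + 4)*(j^5 + 3*j^4 - 20*j^3 - 48*j^2 + 64*j) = j*(j + 4)*(j^4 + 3*j^3 - 20*j^2 - 48*j + 64) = j*(j + 4)^2*(j^3 - j^2 - 16*j + 16) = j*(j + 4)^3*(j^2 - 5*j + 4) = j*(j - 1)*(j + 4)^3*(j - 4)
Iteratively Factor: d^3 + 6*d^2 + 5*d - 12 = (d + 4)*(d^2 + 2*d - 3) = (d - 1)*(d + 4)*(d + 3)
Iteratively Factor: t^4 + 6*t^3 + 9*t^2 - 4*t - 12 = (t - 1)*(t^3 + 7*t^2 + 16*t + 12) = (t - 1)*(t + 2)*(t^2 + 5*t + 6) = (t - 1)*(t + 2)*(t + 3)*(t + 2)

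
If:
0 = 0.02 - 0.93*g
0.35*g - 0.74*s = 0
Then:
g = 0.02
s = 0.01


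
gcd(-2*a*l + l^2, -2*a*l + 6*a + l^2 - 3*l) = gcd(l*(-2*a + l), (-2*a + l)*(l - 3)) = 2*a - l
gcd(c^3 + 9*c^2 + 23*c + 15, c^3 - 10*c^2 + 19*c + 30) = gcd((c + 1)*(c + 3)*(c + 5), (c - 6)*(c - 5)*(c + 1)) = c + 1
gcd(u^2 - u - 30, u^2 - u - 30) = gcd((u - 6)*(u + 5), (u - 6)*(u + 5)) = u^2 - u - 30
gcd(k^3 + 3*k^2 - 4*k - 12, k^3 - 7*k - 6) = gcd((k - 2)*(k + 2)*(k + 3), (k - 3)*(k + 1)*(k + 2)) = k + 2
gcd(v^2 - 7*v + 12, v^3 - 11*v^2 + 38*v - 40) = v - 4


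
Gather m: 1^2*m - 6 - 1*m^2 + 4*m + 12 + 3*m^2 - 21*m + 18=2*m^2 - 16*m + 24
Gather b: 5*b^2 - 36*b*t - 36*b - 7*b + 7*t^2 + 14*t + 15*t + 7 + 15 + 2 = 5*b^2 + b*(-36*t - 43) + 7*t^2 + 29*t + 24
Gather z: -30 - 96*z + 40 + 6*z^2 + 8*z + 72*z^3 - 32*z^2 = 72*z^3 - 26*z^2 - 88*z + 10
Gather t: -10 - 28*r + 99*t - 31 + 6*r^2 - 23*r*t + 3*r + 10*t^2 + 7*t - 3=6*r^2 - 25*r + 10*t^2 + t*(106 - 23*r) - 44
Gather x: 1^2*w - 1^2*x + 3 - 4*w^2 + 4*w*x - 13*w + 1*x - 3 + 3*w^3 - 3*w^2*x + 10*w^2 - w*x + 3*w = 3*w^3 + 6*w^2 - 9*w + x*(-3*w^2 + 3*w)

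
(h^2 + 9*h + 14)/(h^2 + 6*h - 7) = (h + 2)/(h - 1)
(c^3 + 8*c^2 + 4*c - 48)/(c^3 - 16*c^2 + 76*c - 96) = (c^2 + 10*c + 24)/(c^2 - 14*c + 48)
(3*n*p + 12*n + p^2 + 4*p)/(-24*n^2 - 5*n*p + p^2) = (p + 4)/(-8*n + p)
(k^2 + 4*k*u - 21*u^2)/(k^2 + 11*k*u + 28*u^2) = (k - 3*u)/(k + 4*u)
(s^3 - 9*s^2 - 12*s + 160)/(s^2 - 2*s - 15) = (s^2 - 4*s - 32)/(s + 3)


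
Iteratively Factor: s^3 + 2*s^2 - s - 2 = (s + 1)*(s^2 + s - 2) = (s - 1)*(s + 1)*(s + 2)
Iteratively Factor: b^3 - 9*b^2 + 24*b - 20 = (b - 5)*(b^2 - 4*b + 4) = (b - 5)*(b - 2)*(b - 2)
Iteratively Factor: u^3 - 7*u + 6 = (u - 1)*(u^2 + u - 6) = (u - 2)*(u - 1)*(u + 3)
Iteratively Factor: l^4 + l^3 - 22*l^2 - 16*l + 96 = (l + 4)*(l^3 - 3*l^2 - 10*l + 24) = (l - 4)*(l + 4)*(l^2 + l - 6) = (l - 4)*(l - 2)*(l + 4)*(l + 3)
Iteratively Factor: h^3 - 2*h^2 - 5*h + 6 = (h - 1)*(h^2 - h - 6) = (h - 1)*(h + 2)*(h - 3)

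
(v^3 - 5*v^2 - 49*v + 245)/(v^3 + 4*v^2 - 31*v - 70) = (v - 7)/(v + 2)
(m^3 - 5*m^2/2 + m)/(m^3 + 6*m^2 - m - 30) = m*(2*m - 1)/(2*(m^2 + 8*m + 15))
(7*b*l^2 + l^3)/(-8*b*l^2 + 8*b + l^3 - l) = l^2*(-7*b - l)/(8*b*l^2 - 8*b - l^3 + l)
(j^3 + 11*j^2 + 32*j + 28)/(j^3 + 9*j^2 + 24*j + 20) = (j + 7)/(j + 5)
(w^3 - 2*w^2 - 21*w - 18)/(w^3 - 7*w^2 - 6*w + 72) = (w + 1)/(w - 4)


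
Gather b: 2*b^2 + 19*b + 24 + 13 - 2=2*b^2 + 19*b + 35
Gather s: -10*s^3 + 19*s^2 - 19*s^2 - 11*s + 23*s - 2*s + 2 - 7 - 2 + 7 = -10*s^3 + 10*s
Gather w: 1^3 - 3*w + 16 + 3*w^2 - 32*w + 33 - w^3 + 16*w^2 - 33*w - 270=-w^3 + 19*w^2 - 68*w - 220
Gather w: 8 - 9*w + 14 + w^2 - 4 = w^2 - 9*w + 18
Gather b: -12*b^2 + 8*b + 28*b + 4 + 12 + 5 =-12*b^2 + 36*b + 21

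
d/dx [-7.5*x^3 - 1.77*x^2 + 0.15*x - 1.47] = -22.5*x^2 - 3.54*x + 0.15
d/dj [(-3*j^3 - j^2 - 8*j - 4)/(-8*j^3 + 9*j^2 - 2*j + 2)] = (-35*j^4 - 116*j^3 - 40*j^2 + 68*j - 24)/(64*j^6 - 144*j^5 + 113*j^4 - 68*j^3 + 40*j^2 - 8*j + 4)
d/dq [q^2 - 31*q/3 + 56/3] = 2*q - 31/3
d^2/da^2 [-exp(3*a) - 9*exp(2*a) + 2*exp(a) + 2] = (-9*exp(2*a) - 36*exp(a) + 2)*exp(a)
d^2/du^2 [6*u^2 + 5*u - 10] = 12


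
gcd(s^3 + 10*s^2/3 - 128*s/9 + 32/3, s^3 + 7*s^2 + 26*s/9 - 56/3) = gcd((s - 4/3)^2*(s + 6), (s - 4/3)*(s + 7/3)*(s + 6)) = s^2 + 14*s/3 - 8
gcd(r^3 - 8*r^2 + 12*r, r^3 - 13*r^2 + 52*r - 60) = r^2 - 8*r + 12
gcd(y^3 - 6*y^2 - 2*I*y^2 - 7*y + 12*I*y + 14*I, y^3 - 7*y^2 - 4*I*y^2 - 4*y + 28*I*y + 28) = y^2 + y*(-7 - 2*I) + 14*I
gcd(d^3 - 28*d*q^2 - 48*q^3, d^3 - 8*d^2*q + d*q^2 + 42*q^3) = d + 2*q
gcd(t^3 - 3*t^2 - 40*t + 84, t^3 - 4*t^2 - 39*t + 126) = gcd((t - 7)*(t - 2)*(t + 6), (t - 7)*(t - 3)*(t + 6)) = t^2 - t - 42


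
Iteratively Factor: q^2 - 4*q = (q - 4)*(q)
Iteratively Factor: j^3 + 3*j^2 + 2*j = (j + 2)*(j^2 + j) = (j + 1)*(j + 2)*(j)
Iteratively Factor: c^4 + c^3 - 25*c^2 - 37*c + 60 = (c - 1)*(c^3 + 2*c^2 - 23*c - 60) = (c - 1)*(c + 4)*(c^2 - 2*c - 15) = (c - 1)*(c + 3)*(c + 4)*(c - 5)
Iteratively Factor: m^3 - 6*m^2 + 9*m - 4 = (m - 1)*(m^2 - 5*m + 4) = (m - 4)*(m - 1)*(m - 1)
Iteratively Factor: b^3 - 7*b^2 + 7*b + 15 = (b + 1)*(b^2 - 8*b + 15) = (b - 3)*(b + 1)*(b - 5)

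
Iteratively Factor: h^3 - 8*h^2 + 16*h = (h)*(h^2 - 8*h + 16) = h*(h - 4)*(h - 4)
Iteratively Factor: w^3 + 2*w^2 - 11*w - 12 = (w + 4)*(w^2 - 2*w - 3) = (w - 3)*(w + 4)*(w + 1)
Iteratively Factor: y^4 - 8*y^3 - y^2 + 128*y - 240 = (y - 4)*(y^3 - 4*y^2 - 17*y + 60) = (y - 4)*(y + 4)*(y^2 - 8*y + 15) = (y - 4)*(y - 3)*(y + 4)*(y - 5)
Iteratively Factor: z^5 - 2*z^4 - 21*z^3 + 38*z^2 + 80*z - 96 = (z - 3)*(z^4 + z^3 - 18*z^2 - 16*z + 32) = (z - 3)*(z + 2)*(z^3 - z^2 - 16*z + 16) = (z - 3)*(z + 2)*(z + 4)*(z^2 - 5*z + 4) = (z - 3)*(z - 1)*(z + 2)*(z + 4)*(z - 4)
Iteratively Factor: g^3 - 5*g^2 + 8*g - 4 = (g - 1)*(g^2 - 4*g + 4) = (g - 2)*(g - 1)*(g - 2)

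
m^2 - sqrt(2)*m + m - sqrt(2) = (m + 1)*(m - sqrt(2))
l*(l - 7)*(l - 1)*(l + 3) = l^4 - 5*l^3 - 17*l^2 + 21*l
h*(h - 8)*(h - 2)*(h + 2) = h^4 - 8*h^3 - 4*h^2 + 32*h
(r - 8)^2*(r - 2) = r^3 - 18*r^2 + 96*r - 128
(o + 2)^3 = o^3 + 6*o^2 + 12*o + 8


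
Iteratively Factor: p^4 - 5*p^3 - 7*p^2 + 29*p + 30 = (p + 1)*(p^3 - 6*p^2 - p + 30) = (p - 3)*(p + 1)*(p^2 - 3*p - 10) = (p - 3)*(p + 1)*(p + 2)*(p - 5)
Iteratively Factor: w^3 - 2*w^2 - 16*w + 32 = (w - 4)*(w^2 + 2*w - 8) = (w - 4)*(w + 4)*(w - 2)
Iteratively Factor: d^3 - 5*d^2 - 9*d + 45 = (d - 5)*(d^2 - 9) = (d - 5)*(d + 3)*(d - 3)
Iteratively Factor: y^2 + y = (y)*(y + 1)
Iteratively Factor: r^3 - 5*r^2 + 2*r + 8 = (r - 2)*(r^2 - 3*r - 4) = (r - 2)*(r + 1)*(r - 4)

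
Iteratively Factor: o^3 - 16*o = (o + 4)*(o^2 - 4*o) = (o - 4)*(o + 4)*(o)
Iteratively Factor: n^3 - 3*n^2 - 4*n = (n - 4)*(n^2 + n) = (n - 4)*(n + 1)*(n)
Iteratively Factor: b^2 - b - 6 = (b - 3)*(b + 2)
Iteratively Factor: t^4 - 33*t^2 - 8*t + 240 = (t - 3)*(t^3 + 3*t^2 - 24*t - 80) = (t - 3)*(t + 4)*(t^2 - t - 20) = (t - 3)*(t + 4)^2*(t - 5)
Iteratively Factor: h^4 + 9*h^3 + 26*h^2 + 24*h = (h + 3)*(h^3 + 6*h^2 + 8*h) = (h + 3)*(h + 4)*(h^2 + 2*h) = (h + 2)*(h + 3)*(h + 4)*(h)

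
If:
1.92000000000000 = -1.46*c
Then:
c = -1.32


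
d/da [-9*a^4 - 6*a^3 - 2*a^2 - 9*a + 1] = -36*a^3 - 18*a^2 - 4*a - 9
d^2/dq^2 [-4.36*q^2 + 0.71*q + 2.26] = -8.72000000000000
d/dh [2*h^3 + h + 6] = 6*h^2 + 1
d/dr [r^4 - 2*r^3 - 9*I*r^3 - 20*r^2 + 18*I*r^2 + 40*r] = 4*r^3 + r^2*(-6 - 27*I) + r*(-40 + 36*I) + 40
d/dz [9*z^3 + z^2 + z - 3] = 27*z^2 + 2*z + 1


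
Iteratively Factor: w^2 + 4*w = (w + 4)*(w)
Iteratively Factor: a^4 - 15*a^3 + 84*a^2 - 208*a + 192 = (a - 4)*(a^3 - 11*a^2 + 40*a - 48) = (a - 4)*(a - 3)*(a^2 - 8*a + 16) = (a - 4)^2*(a - 3)*(a - 4)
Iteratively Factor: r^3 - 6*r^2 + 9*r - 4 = (r - 1)*(r^2 - 5*r + 4) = (r - 1)^2*(r - 4)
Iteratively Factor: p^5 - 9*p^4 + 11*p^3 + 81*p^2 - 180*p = (p - 4)*(p^4 - 5*p^3 - 9*p^2 + 45*p) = (p - 4)*(p + 3)*(p^3 - 8*p^2 + 15*p) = p*(p - 4)*(p + 3)*(p^2 - 8*p + 15) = p*(p - 5)*(p - 4)*(p + 3)*(p - 3)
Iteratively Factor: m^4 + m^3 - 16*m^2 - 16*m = (m + 4)*(m^3 - 3*m^2 - 4*m) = (m + 1)*(m + 4)*(m^2 - 4*m) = m*(m + 1)*(m + 4)*(m - 4)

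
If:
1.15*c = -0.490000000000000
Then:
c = -0.43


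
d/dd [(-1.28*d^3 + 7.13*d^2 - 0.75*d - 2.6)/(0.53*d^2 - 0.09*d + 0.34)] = (-0.6784*d^4 + 0.2304*d^3 - 1.5498*d^2 + 7.6044*d - 0.489)/(0.2809*d^4 - 0.0954*d^3 + 0.3685*d^2 - 0.0612*d + 0.1156)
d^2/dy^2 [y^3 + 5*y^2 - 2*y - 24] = 6*y + 10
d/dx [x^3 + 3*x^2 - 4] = 3*x*(x + 2)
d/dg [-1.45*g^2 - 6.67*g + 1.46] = -2.9*g - 6.67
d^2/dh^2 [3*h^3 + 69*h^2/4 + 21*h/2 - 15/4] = 18*h + 69/2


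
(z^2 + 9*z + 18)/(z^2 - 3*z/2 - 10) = 2*(z^2 + 9*z + 18)/(2*z^2 - 3*z - 20)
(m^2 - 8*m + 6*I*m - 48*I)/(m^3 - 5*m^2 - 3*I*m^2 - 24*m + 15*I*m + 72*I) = (m + 6*I)/(m^2 + 3*m*(1 - I) - 9*I)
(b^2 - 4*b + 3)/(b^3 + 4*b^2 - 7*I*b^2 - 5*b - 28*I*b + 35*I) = (b - 3)/(b^2 + b*(5 - 7*I) - 35*I)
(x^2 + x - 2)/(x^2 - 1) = (x + 2)/(x + 1)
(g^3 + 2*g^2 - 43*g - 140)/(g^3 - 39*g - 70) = (g + 4)/(g + 2)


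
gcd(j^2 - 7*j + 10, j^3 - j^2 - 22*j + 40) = j - 2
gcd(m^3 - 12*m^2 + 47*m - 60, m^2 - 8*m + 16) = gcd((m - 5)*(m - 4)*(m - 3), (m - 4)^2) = m - 4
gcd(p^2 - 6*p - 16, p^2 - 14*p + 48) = p - 8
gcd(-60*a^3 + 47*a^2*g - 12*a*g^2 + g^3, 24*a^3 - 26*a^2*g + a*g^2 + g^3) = 4*a - g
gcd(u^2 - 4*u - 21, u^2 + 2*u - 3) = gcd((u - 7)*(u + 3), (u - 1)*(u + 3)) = u + 3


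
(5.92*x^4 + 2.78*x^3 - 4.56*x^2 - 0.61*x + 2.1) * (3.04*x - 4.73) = 17.9968*x^5 - 19.5504*x^4 - 27.0118*x^3 + 19.7144*x^2 + 9.2693*x - 9.933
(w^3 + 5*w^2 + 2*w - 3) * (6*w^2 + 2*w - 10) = 6*w^5 + 32*w^4 + 12*w^3 - 64*w^2 - 26*w + 30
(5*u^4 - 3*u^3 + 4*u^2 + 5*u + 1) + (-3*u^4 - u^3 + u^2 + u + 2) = 2*u^4 - 4*u^3 + 5*u^2 + 6*u + 3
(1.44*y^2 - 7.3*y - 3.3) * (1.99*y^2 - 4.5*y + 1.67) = 2.8656*y^4 - 21.007*y^3 + 28.6878*y^2 + 2.659*y - 5.511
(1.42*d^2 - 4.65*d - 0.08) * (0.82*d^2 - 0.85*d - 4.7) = 1.1644*d^4 - 5.02*d^3 - 2.7871*d^2 + 21.923*d + 0.376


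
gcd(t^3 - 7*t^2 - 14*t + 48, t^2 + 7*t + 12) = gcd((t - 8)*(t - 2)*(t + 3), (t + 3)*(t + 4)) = t + 3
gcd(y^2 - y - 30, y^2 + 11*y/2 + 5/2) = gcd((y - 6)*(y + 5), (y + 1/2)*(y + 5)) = y + 5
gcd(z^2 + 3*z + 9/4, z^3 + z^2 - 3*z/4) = z + 3/2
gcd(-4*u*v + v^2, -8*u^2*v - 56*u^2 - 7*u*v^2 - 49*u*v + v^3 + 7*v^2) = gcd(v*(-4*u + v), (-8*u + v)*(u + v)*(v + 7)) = 1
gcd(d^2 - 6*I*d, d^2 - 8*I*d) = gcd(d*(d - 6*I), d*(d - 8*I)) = d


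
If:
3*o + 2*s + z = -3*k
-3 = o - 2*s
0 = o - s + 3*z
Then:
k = 23*z/3 - 5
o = 3 - 6*z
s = 3 - 3*z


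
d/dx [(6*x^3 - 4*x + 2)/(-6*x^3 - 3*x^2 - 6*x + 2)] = 2*(-9*x^4 - 60*x^3 + 30*x^2 + 6*x + 2)/(36*x^6 + 36*x^5 + 81*x^4 + 12*x^3 + 24*x^2 - 24*x + 4)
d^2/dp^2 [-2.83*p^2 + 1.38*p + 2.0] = -5.66000000000000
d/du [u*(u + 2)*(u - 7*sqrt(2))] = 3*u^2 - 14*sqrt(2)*u + 4*u - 14*sqrt(2)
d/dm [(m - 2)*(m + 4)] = 2*m + 2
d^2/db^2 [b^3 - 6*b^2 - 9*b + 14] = 6*b - 12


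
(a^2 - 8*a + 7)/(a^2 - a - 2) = (-a^2 + 8*a - 7)/(-a^2 + a + 2)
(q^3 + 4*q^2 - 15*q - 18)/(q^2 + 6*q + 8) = (q^3 + 4*q^2 - 15*q - 18)/(q^2 + 6*q + 8)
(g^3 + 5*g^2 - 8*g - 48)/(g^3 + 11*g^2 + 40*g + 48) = (g - 3)/(g + 3)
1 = 1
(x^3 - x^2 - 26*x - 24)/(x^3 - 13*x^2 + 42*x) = (x^2 + 5*x + 4)/(x*(x - 7))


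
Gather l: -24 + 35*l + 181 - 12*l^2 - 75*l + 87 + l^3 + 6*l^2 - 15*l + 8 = l^3 - 6*l^2 - 55*l + 252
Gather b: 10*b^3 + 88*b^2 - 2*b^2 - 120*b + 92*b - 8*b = 10*b^3 + 86*b^2 - 36*b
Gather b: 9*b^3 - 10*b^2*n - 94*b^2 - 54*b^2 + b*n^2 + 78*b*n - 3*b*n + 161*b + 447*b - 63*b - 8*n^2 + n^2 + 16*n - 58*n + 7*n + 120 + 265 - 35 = 9*b^3 + b^2*(-10*n - 148) + b*(n^2 + 75*n + 545) - 7*n^2 - 35*n + 350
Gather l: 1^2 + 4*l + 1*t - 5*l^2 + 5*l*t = -5*l^2 + l*(5*t + 4) + t + 1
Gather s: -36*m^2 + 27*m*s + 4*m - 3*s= -36*m^2 + 4*m + s*(27*m - 3)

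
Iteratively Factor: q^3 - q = (q)*(q^2 - 1) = q*(q + 1)*(q - 1)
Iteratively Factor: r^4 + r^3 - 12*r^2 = (r)*(r^3 + r^2 - 12*r) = r^2*(r^2 + r - 12) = r^2*(r - 3)*(r + 4)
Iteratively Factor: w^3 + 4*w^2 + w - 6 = (w + 2)*(w^2 + 2*w - 3) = (w - 1)*(w + 2)*(w + 3)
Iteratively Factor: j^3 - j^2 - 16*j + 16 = (j - 1)*(j^2 - 16) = (j - 4)*(j - 1)*(j + 4)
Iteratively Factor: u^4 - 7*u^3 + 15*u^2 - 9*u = (u)*(u^3 - 7*u^2 + 15*u - 9) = u*(u - 1)*(u^2 - 6*u + 9) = u*(u - 3)*(u - 1)*(u - 3)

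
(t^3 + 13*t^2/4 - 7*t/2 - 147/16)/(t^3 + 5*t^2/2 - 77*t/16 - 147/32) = 2*(2*t + 3)/(4*t + 3)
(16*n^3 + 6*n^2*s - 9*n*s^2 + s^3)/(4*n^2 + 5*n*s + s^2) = (16*n^2 - 10*n*s + s^2)/(4*n + s)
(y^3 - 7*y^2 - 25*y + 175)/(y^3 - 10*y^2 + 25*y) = (y^2 - 2*y - 35)/(y*(y - 5))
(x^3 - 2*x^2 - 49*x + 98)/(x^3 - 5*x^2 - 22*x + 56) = (x + 7)/(x + 4)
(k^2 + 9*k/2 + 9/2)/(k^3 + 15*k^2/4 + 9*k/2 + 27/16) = 8*(k + 3)/(8*k^2 + 18*k + 9)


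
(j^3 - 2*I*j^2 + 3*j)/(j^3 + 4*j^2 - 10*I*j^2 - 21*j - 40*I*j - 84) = j*(j + I)/(j^2 + j*(4 - 7*I) - 28*I)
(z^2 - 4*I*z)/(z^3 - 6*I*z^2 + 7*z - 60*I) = z/(z^2 - 2*I*z + 15)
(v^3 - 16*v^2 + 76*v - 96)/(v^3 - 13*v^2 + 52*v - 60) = (v - 8)/(v - 5)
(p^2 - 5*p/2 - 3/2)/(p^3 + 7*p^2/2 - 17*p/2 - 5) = (p - 3)/(p^2 + 3*p - 10)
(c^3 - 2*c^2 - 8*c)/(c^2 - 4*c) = c + 2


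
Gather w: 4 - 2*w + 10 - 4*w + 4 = 18 - 6*w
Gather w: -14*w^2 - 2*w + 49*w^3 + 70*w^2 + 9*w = 49*w^3 + 56*w^2 + 7*w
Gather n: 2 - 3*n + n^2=n^2 - 3*n + 2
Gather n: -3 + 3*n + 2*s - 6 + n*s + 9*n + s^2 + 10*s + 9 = n*(s + 12) + s^2 + 12*s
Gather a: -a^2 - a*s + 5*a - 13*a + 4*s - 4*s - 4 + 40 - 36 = -a^2 + a*(-s - 8)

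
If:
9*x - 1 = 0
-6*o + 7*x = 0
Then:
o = 7/54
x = 1/9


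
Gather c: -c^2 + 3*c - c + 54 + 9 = -c^2 + 2*c + 63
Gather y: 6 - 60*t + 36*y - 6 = -60*t + 36*y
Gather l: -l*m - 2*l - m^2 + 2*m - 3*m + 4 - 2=l*(-m - 2) - m^2 - m + 2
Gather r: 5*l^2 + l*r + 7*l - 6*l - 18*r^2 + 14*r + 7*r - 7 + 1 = 5*l^2 + l - 18*r^2 + r*(l + 21) - 6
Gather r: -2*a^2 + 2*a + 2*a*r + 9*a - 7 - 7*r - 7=-2*a^2 + 11*a + r*(2*a - 7) - 14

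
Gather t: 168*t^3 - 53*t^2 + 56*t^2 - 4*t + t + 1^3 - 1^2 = 168*t^3 + 3*t^2 - 3*t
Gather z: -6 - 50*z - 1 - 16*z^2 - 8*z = -16*z^2 - 58*z - 7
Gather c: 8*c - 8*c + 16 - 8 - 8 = 0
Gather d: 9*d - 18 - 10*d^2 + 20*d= -10*d^2 + 29*d - 18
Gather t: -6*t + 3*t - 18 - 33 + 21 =-3*t - 30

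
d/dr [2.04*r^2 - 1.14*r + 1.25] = 4.08*r - 1.14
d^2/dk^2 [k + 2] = 0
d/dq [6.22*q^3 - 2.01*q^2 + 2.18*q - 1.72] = 18.66*q^2 - 4.02*q + 2.18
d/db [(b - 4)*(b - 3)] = 2*b - 7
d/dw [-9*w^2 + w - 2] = 1 - 18*w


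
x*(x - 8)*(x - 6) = x^3 - 14*x^2 + 48*x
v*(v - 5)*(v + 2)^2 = v^4 - v^3 - 16*v^2 - 20*v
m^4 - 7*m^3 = m^3*(m - 7)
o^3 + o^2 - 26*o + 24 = (o - 4)*(o - 1)*(o + 6)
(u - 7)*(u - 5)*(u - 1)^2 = u^4 - 14*u^3 + 60*u^2 - 82*u + 35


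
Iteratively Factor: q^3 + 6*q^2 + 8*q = (q)*(q^2 + 6*q + 8) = q*(q + 4)*(q + 2)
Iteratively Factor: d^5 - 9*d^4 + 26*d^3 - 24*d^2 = (d)*(d^4 - 9*d^3 + 26*d^2 - 24*d) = d*(d - 2)*(d^3 - 7*d^2 + 12*d) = d*(d - 3)*(d - 2)*(d^2 - 4*d) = d*(d - 4)*(d - 3)*(d - 2)*(d)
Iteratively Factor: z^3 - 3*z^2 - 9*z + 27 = (z - 3)*(z^2 - 9) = (z - 3)^2*(z + 3)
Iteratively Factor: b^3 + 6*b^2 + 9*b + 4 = (b + 1)*(b^2 + 5*b + 4) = (b + 1)^2*(b + 4)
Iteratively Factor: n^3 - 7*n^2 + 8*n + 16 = (n + 1)*(n^2 - 8*n + 16) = (n - 4)*(n + 1)*(n - 4)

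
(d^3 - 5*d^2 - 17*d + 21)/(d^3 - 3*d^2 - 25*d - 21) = (d - 1)/(d + 1)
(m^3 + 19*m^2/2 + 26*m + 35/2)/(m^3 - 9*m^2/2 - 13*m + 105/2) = (m^2 + 6*m + 5)/(m^2 - 8*m + 15)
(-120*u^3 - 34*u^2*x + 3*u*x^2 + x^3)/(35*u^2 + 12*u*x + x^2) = (-24*u^2 - 2*u*x + x^2)/(7*u + x)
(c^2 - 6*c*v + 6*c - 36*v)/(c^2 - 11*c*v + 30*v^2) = (-c - 6)/(-c + 5*v)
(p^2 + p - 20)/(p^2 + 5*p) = (p - 4)/p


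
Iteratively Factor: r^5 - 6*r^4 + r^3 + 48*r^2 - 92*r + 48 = (r - 4)*(r^4 - 2*r^3 - 7*r^2 + 20*r - 12) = (r - 4)*(r - 1)*(r^3 - r^2 - 8*r + 12) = (r - 4)*(r - 1)*(r + 3)*(r^2 - 4*r + 4) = (r - 4)*(r - 2)*(r - 1)*(r + 3)*(r - 2)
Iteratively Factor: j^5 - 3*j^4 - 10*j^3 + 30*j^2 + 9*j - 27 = (j + 1)*(j^4 - 4*j^3 - 6*j^2 + 36*j - 27) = (j + 1)*(j + 3)*(j^3 - 7*j^2 + 15*j - 9) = (j - 3)*(j + 1)*(j + 3)*(j^2 - 4*j + 3) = (j - 3)^2*(j + 1)*(j + 3)*(j - 1)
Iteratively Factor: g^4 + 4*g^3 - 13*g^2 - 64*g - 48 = (g - 4)*(g^3 + 8*g^2 + 19*g + 12) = (g - 4)*(g + 3)*(g^2 + 5*g + 4) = (g - 4)*(g + 3)*(g + 4)*(g + 1)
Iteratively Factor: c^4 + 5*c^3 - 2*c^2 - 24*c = (c + 3)*(c^3 + 2*c^2 - 8*c) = (c + 3)*(c + 4)*(c^2 - 2*c) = (c - 2)*(c + 3)*(c + 4)*(c)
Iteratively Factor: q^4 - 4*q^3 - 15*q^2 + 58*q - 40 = (q - 5)*(q^3 + q^2 - 10*q + 8) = (q - 5)*(q - 2)*(q^2 + 3*q - 4) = (q - 5)*(q - 2)*(q + 4)*(q - 1)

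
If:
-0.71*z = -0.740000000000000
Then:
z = 1.04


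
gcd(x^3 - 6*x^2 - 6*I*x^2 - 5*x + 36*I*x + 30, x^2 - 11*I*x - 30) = x - 5*I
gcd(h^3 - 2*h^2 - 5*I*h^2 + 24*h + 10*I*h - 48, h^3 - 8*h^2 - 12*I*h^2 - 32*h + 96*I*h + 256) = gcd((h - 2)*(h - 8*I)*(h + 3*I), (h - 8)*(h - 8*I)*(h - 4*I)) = h - 8*I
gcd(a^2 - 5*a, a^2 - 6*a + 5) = a - 5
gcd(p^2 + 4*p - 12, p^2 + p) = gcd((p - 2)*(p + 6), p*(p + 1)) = 1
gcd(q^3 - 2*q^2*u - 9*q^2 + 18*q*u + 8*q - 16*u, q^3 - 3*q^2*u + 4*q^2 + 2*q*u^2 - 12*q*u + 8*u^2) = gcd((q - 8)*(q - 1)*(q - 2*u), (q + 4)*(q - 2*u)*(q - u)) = q - 2*u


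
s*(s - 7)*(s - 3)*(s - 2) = s^4 - 12*s^3 + 41*s^2 - 42*s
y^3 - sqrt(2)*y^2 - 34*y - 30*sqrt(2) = (y - 5*sqrt(2))*(y + sqrt(2))*(y + 3*sqrt(2))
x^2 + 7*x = x*(x + 7)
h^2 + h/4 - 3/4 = (h - 3/4)*(h + 1)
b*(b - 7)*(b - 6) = b^3 - 13*b^2 + 42*b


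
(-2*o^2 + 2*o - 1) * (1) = -2*o^2 + 2*o - 1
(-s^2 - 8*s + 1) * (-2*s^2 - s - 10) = 2*s^4 + 17*s^3 + 16*s^2 + 79*s - 10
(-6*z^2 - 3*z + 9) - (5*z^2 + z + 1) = -11*z^2 - 4*z + 8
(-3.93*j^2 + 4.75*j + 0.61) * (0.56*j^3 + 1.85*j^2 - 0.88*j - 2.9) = -2.2008*j^5 - 4.6105*j^4 + 12.5875*j^3 + 8.3455*j^2 - 14.3118*j - 1.769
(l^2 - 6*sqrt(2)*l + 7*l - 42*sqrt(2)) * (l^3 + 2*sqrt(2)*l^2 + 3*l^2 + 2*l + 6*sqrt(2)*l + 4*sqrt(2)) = l^5 - 4*sqrt(2)*l^4 + 10*l^4 - 40*sqrt(2)*l^3 - l^3 - 226*l^2 - 92*sqrt(2)*l^2 - 552*l - 56*sqrt(2)*l - 336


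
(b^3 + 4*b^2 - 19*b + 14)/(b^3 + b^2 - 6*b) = (b^2 + 6*b - 7)/(b*(b + 3))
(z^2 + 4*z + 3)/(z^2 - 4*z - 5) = (z + 3)/(z - 5)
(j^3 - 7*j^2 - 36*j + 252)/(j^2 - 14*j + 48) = (j^2 - j - 42)/(j - 8)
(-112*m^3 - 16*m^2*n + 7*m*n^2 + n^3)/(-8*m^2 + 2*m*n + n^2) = (28*m^2 - 3*m*n - n^2)/(2*m - n)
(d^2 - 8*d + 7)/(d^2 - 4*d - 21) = (d - 1)/(d + 3)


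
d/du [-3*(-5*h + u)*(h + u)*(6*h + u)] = 87*h^2 - 12*h*u - 9*u^2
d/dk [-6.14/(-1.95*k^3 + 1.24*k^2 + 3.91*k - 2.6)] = (-35.919*k^2 + 15.2272*k + 24.0074)/(1.95*k^3 - 1.24*k^2 - 3.91*k + 2.6)^2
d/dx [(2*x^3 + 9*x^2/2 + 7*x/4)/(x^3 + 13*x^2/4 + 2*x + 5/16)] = 4*(32*x^2 + 40*x + 35)/(64*x^4 + 352*x^3 + 564*x^2 + 220*x + 25)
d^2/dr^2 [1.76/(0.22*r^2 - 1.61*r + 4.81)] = (-0.170368*r^2 + 1.246784*r + 1.76*(0.44*r - 1.61)*(0.88*r - 3.22) - 3.724864)/(0.22*r^2 - 1.61*r + 4.81)^3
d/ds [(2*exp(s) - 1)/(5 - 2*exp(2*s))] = (4*exp(2*s) - 4*exp(s) + 10)*exp(s)/(4*exp(4*s) - 20*exp(2*s) + 25)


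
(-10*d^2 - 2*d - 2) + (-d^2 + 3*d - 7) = -11*d^2 + d - 9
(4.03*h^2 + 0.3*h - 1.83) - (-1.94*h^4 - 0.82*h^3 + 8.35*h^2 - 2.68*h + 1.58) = 1.94*h^4 + 0.82*h^3 - 4.32*h^2 + 2.98*h - 3.41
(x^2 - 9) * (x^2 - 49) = x^4 - 58*x^2 + 441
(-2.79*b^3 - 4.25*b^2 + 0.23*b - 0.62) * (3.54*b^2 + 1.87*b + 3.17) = -9.8766*b^5 - 20.2623*b^4 - 15.9776*b^3 - 15.2372*b^2 - 0.4303*b - 1.9654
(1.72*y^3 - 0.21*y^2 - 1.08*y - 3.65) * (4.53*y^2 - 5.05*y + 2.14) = 7.7916*y^5 - 9.6373*y^4 - 0.1511*y^3 - 11.5299*y^2 + 16.1213*y - 7.811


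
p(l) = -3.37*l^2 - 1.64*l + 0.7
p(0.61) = -1.55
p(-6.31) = -123.13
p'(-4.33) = 27.54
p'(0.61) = -5.75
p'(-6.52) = 42.30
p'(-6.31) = 40.89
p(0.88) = -3.35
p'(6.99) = -48.75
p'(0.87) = -7.50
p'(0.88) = -7.57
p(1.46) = -8.88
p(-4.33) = -55.38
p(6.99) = -175.42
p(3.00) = -34.55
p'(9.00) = -62.30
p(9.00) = -287.03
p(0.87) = -3.28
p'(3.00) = -21.86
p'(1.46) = -11.48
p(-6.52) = -131.87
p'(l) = -6.74*l - 1.64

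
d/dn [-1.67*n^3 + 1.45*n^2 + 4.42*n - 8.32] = -5.01*n^2 + 2.9*n + 4.42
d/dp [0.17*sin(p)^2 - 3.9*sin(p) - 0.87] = (0.34*sin(p) - 3.9)*cos(p)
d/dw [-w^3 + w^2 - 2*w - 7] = -3*w^2 + 2*w - 2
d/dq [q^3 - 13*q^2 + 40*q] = 3*q^2 - 26*q + 40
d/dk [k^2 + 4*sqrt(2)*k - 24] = 2*k + 4*sqrt(2)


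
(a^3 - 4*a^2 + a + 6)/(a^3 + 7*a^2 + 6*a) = (a^2 - 5*a + 6)/(a*(a + 6))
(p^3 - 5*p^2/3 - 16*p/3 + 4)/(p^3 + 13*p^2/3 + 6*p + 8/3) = (3*p^2 - 11*p + 6)/(3*p^2 + 7*p + 4)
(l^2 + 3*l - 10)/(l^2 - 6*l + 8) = (l + 5)/(l - 4)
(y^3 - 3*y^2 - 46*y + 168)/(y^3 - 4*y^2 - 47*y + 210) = (y - 4)/(y - 5)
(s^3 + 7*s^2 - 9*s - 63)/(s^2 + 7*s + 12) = (s^2 + 4*s - 21)/(s + 4)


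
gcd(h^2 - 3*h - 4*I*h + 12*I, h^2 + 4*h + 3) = 1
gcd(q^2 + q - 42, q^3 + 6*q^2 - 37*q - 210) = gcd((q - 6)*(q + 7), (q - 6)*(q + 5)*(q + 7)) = q^2 + q - 42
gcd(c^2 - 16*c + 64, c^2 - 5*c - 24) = c - 8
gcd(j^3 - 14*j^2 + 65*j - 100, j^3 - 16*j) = j - 4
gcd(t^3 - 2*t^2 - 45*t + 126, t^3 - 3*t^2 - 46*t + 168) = t^2 + t - 42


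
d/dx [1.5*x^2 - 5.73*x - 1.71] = 3.0*x - 5.73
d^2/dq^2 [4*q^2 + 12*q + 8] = 8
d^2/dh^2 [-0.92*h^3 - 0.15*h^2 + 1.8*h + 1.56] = -5.52*h - 0.3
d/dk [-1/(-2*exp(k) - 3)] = -2*exp(k)/(2*exp(k) + 3)^2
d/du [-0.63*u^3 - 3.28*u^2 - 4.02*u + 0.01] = -1.89*u^2 - 6.56*u - 4.02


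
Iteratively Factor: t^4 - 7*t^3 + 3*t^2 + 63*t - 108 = (t - 4)*(t^3 - 3*t^2 - 9*t + 27) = (t - 4)*(t + 3)*(t^2 - 6*t + 9) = (t - 4)*(t - 3)*(t + 3)*(t - 3)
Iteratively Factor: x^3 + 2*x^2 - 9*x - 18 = (x - 3)*(x^2 + 5*x + 6) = (x - 3)*(x + 3)*(x + 2)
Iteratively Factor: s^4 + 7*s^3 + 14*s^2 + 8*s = (s + 1)*(s^3 + 6*s^2 + 8*s) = (s + 1)*(s + 2)*(s^2 + 4*s) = (s + 1)*(s + 2)*(s + 4)*(s)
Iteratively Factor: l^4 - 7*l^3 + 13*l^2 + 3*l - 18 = (l + 1)*(l^3 - 8*l^2 + 21*l - 18) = (l - 3)*(l + 1)*(l^2 - 5*l + 6) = (l - 3)*(l - 2)*(l + 1)*(l - 3)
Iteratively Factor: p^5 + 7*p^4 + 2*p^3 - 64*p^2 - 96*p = (p)*(p^4 + 7*p^3 + 2*p^2 - 64*p - 96) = p*(p - 3)*(p^3 + 10*p^2 + 32*p + 32) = p*(p - 3)*(p + 2)*(p^2 + 8*p + 16) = p*(p - 3)*(p + 2)*(p + 4)*(p + 4)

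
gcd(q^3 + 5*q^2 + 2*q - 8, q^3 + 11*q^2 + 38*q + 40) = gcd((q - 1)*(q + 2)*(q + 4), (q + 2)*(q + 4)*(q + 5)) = q^2 + 6*q + 8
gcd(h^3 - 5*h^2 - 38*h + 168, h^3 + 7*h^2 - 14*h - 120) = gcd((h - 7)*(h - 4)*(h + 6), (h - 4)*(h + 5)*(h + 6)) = h^2 + 2*h - 24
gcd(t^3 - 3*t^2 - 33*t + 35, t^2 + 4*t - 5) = t^2 + 4*t - 5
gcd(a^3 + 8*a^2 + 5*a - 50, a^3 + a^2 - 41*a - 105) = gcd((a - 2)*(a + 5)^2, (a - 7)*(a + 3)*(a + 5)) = a + 5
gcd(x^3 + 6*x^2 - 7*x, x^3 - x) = x^2 - x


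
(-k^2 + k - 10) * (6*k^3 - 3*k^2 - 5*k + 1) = -6*k^5 + 9*k^4 - 58*k^3 + 24*k^2 + 51*k - 10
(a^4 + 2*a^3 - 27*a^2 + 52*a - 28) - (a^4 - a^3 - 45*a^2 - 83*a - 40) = 3*a^3 + 18*a^2 + 135*a + 12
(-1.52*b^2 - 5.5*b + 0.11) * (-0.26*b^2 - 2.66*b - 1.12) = 0.3952*b^4 + 5.4732*b^3 + 16.3038*b^2 + 5.8674*b - 0.1232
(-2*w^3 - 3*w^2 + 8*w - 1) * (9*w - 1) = -18*w^4 - 25*w^3 + 75*w^2 - 17*w + 1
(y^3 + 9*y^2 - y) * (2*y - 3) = 2*y^4 + 15*y^3 - 29*y^2 + 3*y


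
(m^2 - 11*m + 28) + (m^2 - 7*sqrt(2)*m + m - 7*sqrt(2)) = 2*m^2 - 10*m - 7*sqrt(2)*m - 7*sqrt(2) + 28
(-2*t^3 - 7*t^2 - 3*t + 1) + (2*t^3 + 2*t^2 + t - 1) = -5*t^2 - 2*t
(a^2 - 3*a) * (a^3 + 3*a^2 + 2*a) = a^5 - 7*a^3 - 6*a^2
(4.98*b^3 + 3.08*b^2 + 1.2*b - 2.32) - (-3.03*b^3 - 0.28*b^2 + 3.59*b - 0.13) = 8.01*b^3 + 3.36*b^2 - 2.39*b - 2.19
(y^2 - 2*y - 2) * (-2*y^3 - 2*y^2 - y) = -2*y^5 + 2*y^4 + 7*y^3 + 6*y^2 + 2*y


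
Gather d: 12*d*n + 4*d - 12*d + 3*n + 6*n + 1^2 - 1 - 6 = d*(12*n - 8) + 9*n - 6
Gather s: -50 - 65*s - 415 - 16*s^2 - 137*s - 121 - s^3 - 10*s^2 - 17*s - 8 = -s^3 - 26*s^2 - 219*s - 594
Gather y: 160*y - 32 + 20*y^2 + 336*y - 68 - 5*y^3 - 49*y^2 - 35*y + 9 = -5*y^3 - 29*y^2 + 461*y - 91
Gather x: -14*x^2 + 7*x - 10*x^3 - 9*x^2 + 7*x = -10*x^3 - 23*x^2 + 14*x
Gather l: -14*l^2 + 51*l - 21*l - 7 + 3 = -14*l^2 + 30*l - 4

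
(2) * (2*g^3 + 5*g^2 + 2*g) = 4*g^3 + 10*g^2 + 4*g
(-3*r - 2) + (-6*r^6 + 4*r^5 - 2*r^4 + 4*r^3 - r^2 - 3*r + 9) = -6*r^6 + 4*r^5 - 2*r^4 + 4*r^3 - r^2 - 6*r + 7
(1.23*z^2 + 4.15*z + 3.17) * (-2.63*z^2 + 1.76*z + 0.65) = -3.2349*z^4 - 8.7497*z^3 - 0.233599999999999*z^2 + 8.2767*z + 2.0605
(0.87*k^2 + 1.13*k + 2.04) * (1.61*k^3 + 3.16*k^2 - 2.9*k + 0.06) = 1.4007*k^5 + 4.5685*k^4 + 4.3322*k^3 + 3.2216*k^2 - 5.8482*k + 0.1224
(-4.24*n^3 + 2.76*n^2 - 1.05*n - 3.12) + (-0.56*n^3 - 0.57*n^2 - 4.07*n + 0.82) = -4.8*n^3 + 2.19*n^2 - 5.12*n - 2.3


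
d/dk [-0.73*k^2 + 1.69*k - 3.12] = 1.69 - 1.46*k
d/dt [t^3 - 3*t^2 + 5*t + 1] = 3*t^2 - 6*t + 5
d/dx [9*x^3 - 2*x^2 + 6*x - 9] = 27*x^2 - 4*x + 6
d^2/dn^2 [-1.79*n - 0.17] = 0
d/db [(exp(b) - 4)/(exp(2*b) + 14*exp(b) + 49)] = (15 - exp(b))*exp(b)/(exp(3*b) + 21*exp(2*b) + 147*exp(b) + 343)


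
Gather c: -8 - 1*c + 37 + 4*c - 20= 3*c + 9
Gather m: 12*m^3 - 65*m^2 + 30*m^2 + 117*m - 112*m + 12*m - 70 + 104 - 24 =12*m^3 - 35*m^2 + 17*m + 10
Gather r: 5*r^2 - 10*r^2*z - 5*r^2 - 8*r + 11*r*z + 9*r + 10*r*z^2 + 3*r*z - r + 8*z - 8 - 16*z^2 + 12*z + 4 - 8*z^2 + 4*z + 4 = -10*r^2*z + r*(10*z^2 + 14*z) - 24*z^2 + 24*z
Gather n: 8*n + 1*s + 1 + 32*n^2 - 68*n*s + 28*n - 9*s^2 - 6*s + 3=32*n^2 + n*(36 - 68*s) - 9*s^2 - 5*s + 4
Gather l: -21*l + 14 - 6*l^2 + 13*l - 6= -6*l^2 - 8*l + 8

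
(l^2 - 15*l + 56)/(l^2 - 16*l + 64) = (l - 7)/(l - 8)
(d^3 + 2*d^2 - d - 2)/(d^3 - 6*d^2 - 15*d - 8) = (d^2 + d - 2)/(d^2 - 7*d - 8)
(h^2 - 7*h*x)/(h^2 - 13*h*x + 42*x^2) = h/(h - 6*x)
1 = 1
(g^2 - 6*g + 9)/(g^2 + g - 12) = (g - 3)/(g + 4)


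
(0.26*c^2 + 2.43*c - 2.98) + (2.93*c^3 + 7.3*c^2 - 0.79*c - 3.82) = 2.93*c^3 + 7.56*c^2 + 1.64*c - 6.8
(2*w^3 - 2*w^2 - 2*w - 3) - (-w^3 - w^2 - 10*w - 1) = 3*w^3 - w^2 + 8*w - 2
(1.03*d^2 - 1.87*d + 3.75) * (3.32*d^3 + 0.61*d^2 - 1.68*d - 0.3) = 3.4196*d^5 - 5.5801*d^4 + 9.5789*d^3 + 5.1201*d^2 - 5.739*d - 1.125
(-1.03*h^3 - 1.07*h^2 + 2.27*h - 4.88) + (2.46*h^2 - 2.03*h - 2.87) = -1.03*h^3 + 1.39*h^2 + 0.24*h - 7.75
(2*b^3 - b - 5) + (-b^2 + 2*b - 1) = 2*b^3 - b^2 + b - 6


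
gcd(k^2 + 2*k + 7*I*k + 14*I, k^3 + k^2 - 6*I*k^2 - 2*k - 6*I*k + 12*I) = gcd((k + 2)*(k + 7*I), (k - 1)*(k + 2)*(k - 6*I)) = k + 2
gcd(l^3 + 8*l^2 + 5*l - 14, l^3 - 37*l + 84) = l + 7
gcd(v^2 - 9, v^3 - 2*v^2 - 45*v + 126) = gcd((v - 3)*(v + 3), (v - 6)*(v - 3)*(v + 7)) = v - 3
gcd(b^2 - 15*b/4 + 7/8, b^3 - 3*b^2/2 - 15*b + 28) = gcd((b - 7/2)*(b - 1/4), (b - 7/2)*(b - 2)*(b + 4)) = b - 7/2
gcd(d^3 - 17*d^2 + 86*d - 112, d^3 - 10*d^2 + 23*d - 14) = d^2 - 9*d + 14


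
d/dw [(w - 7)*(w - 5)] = 2*w - 12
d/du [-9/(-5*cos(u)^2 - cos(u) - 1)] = 9*(10*cos(u) + 1)*sin(u)/(5*cos(u)^2 + cos(u) + 1)^2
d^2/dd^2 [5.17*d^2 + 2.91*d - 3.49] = 10.3400000000000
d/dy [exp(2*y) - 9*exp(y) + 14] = (2*exp(y) - 9)*exp(y)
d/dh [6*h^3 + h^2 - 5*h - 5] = 18*h^2 + 2*h - 5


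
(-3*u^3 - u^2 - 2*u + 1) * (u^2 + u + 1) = -3*u^5 - 4*u^4 - 6*u^3 - 2*u^2 - u + 1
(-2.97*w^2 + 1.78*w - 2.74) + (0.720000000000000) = -2.97*w^2 + 1.78*w - 2.02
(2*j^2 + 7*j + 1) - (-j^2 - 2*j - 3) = 3*j^2 + 9*j + 4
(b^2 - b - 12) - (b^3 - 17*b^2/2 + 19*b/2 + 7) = -b^3 + 19*b^2/2 - 21*b/2 - 19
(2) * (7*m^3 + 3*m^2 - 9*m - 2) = 14*m^3 + 6*m^2 - 18*m - 4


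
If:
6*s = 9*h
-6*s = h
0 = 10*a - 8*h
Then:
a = 0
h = 0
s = 0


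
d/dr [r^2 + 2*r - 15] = 2*r + 2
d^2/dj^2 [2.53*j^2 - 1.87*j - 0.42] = 5.06000000000000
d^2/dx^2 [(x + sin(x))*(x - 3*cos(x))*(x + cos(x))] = -x^2*sin(x) + 2*x^2*cos(x) + 8*x*sin(x) + 4*x*sin(2*x) + 4*x*cos(x) + 6*x*cos(2*x) + 6*x + 11*sin(x)/4 + 6*sin(2*x) + 27*sin(3*x)/4 - 4*cos(x) - 4*cos(2*x)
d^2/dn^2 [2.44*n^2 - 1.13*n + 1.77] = 4.88000000000000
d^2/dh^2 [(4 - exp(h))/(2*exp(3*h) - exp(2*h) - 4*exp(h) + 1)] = (-16*exp(6*h) + 150*exp(5*h) - 121*exp(4*h) - 18*exp(3*h) - 30*exp(2*h) + 76*exp(h) + 15)*exp(h)/(8*exp(9*h) - 12*exp(8*h) - 42*exp(7*h) + 59*exp(6*h) + 72*exp(5*h) - 93*exp(4*h) - 34*exp(3*h) + 45*exp(2*h) - 12*exp(h) + 1)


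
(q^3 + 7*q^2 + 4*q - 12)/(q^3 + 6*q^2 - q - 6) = (q + 2)/(q + 1)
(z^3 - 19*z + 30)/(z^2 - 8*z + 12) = (z^2 + 2*z - 15)/(z - 6)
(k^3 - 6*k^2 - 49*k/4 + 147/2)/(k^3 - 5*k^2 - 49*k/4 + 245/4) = (k - 6)/(k - 5)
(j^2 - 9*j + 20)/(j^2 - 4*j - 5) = (j - 4)/(j + 1)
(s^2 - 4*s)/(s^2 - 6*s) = (s - 4)/(s - 6)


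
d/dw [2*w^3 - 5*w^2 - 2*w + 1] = 6*w^2 - 10*w - 2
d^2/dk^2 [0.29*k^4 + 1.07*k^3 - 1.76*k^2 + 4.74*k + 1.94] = 3.48*k^2 + 6.42*k - 3.52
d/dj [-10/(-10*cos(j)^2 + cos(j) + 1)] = 10*(20*cos(j) - 1)*sin(j)/(-10*cos(j)^2 + cos(j) + 1)^2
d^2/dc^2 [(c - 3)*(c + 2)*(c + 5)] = 6*c + 8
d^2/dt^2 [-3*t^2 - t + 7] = -6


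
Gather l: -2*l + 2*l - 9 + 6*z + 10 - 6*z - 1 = 0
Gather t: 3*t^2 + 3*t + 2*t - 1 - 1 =3*t^2 + 5*t - 2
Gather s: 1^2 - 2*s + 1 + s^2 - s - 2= s^2 - 3*s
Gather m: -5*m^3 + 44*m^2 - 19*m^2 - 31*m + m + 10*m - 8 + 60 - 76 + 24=-5*m^3 + 25*m^2 - 20*m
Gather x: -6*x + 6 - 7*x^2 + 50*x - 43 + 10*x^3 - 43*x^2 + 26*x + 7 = 10*x^3 - 50*x^2 + 70*x - 30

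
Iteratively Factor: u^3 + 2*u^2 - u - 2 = (u + 1)*(u^2 + u - 2) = (u + 1)*(u + 2)*(u - 1)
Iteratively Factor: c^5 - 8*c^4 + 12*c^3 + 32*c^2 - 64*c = (c - 4)*(c^4 - 4*c^3 - 4*c^2 + 16*c) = (c - 4)^2*(c^3 - 4*c) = (c - 4)^2*(c + 2)*(c^2 - 2*c) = (c - 4)^2*(c - 2)*(c + 2)*(c)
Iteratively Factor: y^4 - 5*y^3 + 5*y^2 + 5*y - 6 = (y - 1)*(y^3 - 4*y^2 + y + 6) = (y - 2)*(y - 1)*(y^2 - 2*y - 3) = (y - 3)*(y - 2)*(y - 1)*(y + 1)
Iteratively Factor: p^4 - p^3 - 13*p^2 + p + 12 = (p - 4)*(p^3 + 3*p^2 - p - 3) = (p - 4)*(p + 3)*(p^2 - 1) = (p - 4)*(p - 1)*(p + 3)*(p + 1)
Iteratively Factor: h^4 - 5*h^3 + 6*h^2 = (h)*(h^3 - 5*h^2 + 6*h) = h*(h - 3)*(h^2 - 2*h) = h*(h - 3)*(h - 2)*(h)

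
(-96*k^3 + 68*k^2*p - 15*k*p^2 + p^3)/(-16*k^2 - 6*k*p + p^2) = (12*k^2 - 7*k*p + p^2)/(2*k + p)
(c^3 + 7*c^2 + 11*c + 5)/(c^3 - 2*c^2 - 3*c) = (c^2 + 6*c + 5)/(c*(c - 3))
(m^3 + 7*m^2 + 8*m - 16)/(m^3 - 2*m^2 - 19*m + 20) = (m + 4)/(m - 5)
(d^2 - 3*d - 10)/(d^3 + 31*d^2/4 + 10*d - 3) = 4*(d - 5)/(4*d^2 + 23*d - 6)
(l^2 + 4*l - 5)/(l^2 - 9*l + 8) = (l + 5)/(l - 8)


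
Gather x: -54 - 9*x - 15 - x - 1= -10*x - 70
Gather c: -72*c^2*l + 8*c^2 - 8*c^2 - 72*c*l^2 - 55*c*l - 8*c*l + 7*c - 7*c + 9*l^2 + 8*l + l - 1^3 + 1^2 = -72*c^2*l + c*(-72*l^2 - 63*l) + 9*l^2 + 9*l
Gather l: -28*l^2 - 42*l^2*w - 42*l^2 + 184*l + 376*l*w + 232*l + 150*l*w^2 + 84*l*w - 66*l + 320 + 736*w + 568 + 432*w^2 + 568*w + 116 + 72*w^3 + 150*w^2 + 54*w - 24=l^2*(-42*w - 70) + l*(150*w^2 + 460*w + 350) + 72*w^3 + 582*w^2 + 1358*w + 980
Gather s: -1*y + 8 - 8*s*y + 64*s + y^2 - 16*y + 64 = s*(64 - 8*y) + y^2 - 17*y + 72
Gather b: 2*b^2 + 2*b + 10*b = 2*b^2 + 12*b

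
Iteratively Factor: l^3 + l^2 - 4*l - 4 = (l + 1)*(l^2 - 4) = (l + 1)*(l + 2)*(l - 2)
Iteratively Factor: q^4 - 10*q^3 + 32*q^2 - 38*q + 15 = (q - 5)*(q^3 - 5*q^2 + 7*q - 3) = (q - 5)*(q - 3)*(q^2 - 2*q + 1) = (q - 5)*(q - 3)*(q - 1)*(q - 1)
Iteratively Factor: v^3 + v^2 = (v)*(v^2 + v) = v^2*(v + 1)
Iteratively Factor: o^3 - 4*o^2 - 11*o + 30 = (o - 2)*(o^2 - 2*o - 15) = (o - 5)*(o - 2)*(o + 3)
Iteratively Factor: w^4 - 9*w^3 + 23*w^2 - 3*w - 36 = (w - 3)*(w^3 - 6*w^2 + 5*w + 12) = (w - 4)*(w - 3)*(w^2 - 2*w - 3) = (w - 4)*(w - 3)*(w + 1)*(w - 3)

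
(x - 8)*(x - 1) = x^2 - 9*x + 8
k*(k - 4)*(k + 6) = k^3 + 2*k^2 - 24*k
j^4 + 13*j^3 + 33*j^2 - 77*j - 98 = (j - 2)*(j + 1)*(j + 7)^2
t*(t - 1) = t^2 - t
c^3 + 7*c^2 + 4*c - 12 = (c - 1)*(c + 2)*(c + 6)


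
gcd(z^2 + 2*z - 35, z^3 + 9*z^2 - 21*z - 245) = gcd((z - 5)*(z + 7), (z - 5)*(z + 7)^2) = z^2 + 2*z - 35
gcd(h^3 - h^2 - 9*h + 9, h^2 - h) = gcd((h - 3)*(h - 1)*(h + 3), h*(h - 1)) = h - 1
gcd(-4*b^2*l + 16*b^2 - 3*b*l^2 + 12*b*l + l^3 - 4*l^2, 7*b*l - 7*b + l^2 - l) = 1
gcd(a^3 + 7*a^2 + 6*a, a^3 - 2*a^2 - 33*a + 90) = a + 6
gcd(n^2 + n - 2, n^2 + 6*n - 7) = n - 1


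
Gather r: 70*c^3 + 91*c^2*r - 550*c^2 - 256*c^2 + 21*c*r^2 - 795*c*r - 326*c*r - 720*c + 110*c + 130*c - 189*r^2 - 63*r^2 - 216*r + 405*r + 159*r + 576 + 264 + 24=70*c^3 - 806*c^2 - 480*c + r^2*(21*c - 252) + r*(91*c^2 - 1121*c + 348) + 864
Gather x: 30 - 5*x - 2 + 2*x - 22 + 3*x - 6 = 0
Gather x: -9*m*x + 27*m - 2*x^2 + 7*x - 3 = 27*m - 2*x^2 + x*(7 - 9*m) - 3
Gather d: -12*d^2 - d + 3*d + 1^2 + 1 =-12*d^2 + 2*d + 2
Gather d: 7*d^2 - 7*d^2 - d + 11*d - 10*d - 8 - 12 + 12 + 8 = 0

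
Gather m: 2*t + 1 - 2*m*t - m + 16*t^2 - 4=m*(-2*t - 1) + 16*t^2 + 2*t - 3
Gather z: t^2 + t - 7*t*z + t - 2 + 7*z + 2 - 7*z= t^2 - 7*t*z + 2*t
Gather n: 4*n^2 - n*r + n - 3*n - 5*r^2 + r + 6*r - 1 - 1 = 4*n^2 + n*(-r - 2) - 5*r^2 + 7*r - 2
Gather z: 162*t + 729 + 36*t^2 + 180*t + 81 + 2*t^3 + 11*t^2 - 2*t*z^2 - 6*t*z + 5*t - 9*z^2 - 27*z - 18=2*t^3 + 47*t^2 + 347*t + z^2*(-2*t - 9) + z*(-6*t - 27) + 792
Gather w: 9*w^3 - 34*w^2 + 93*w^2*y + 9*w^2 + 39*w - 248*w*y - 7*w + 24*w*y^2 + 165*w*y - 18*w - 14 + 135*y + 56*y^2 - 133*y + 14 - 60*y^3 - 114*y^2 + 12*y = 9*w^3 + w^2*(93*y - 25) + w*(24*y^2 - 83*y + 14) - 60*y^3 - 58*y^2 + 14*y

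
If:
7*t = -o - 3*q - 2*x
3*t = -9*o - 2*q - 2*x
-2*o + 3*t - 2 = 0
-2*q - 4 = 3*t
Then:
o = -1/19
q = -56/19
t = 12/19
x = 85/38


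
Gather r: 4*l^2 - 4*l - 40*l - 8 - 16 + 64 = 4*l^2 - 44*l + 40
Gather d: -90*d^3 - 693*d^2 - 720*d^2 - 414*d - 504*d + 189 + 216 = -90*d^3 - 1413*d^2 - 918*d + 405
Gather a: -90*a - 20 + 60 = 40 - 90*a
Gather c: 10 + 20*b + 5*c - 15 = 20*b + 5*c - 5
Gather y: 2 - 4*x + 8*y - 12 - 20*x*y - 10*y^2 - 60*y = -4*x - 10*y^2 + y*(-20*x - 52) - 10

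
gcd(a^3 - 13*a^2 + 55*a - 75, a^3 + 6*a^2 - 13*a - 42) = a - 3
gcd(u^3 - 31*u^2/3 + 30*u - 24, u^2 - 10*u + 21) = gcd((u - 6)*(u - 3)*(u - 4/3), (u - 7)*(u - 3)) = u - 3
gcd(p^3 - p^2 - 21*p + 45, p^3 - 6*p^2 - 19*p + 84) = p - 3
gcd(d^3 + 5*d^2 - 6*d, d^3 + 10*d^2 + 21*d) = d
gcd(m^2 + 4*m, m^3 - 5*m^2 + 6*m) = m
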